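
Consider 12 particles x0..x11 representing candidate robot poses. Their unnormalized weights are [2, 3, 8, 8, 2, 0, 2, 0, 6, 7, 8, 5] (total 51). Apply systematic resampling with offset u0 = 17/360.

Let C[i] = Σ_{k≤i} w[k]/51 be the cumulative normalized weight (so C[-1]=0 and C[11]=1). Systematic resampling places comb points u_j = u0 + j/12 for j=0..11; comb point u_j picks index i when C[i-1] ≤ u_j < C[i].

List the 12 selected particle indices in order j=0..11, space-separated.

1 2 2 3 3 6 8 9 9 10 10 11

C = [2/51, 5/51, 13/51, 7/17, 23/51, 23/51, 25/51, 25/51, 31/51, 38/51, 46/51, 1]
j=0: u_0=17/360 ∈ [2/51, 5/51) → index 1
j=1: u_1=47/360 ∈ [5/51, 13/51) → index 2
j=2: u_2=77/360 ∈ [5/51, 13/51) → index 2
j=3: u_3=107/360 ∈ [13/51, 7/17) → index 3
j=4: u_4=137/360 ∈ [13/51, 7/17) → index 3
j=5: u_5=167/360 ∈ [23/51, 25/51) → index 6
j=6: u_6=197/360 ∈ [25/51, 31/51) → index 8
j=7: u_7=227/360 ∈ [31/51, 38/51) → index 9
j=8: u_8=257/360 ∈ [31/51, 38/51) → index 9
j=9: u_9=287/360 ∈ [38/51, 46/51) → index 10
j=10: u_10=317/360 ∈ [38/51, 46/51) → index 10
j=11: u_11=347/360 ∈ [46/51, 1) → index 11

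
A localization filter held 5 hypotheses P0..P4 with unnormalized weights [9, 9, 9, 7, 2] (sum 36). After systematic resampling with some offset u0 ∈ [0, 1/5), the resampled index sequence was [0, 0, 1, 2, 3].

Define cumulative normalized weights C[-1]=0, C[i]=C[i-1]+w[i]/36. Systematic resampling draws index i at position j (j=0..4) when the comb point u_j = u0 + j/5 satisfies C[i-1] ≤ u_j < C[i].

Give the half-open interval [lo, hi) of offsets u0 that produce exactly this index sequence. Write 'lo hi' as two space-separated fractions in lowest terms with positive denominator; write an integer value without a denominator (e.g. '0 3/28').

0 1/20

C = [1/4, 1/2, 3/4, 17/18, 1]
j=0 picked index 0: u0 ∈ [0, 1/4)
j=1 picked index 0: u0 ∈ [-1/5, 1/20)
j=2 picked index 1: u0 ∈ [-3/20, 1/10)
j=3 picked index 2: u0 ∈ [-1/10, 3/20)
j=4 picked index 3: u0 ∈ [-1/20, 13/90)
intersection: [0, 1/20)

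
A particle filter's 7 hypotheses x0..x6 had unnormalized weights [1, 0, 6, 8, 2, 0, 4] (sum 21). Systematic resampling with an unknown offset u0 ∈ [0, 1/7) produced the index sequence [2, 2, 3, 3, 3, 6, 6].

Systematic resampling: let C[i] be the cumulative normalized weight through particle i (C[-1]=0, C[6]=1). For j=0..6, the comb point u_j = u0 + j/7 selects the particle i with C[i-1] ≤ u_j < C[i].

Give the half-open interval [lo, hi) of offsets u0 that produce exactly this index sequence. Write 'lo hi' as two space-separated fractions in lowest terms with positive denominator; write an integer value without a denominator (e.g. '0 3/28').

2/21 1/7

C = [1/21, 1/21, 1/3, 5/7, 17/21, 17/21, 1]
j=0 picked index 2: u0 ∈ [1/21, 1/3)
j=1 picked index 2: u0 ∈ [-2/21, 4/21)
j=2 picked index 3: u0 ∈ [1/21, 3/7)
j=3 picked index 3: u0 ∈ [-2/21, 2/7)
j=4 picked index 3: u0 ∈ [-5/21, 1/7)
j=5 picked index 6: u0 ∈ [2/21, 2/7)
j=6 picked index 6: u0 ∈ [-1/21, 1/7)
intersection: [2/21, 1/7)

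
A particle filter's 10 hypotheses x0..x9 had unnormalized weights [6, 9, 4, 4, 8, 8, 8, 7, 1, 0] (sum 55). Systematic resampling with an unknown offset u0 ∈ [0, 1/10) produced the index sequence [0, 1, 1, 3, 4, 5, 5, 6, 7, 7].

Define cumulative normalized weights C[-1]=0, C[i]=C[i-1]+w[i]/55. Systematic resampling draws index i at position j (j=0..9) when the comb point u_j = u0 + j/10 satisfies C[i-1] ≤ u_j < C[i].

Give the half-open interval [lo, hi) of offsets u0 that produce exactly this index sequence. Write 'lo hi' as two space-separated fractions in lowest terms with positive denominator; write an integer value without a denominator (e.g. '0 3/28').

7/110 4/55

C = [6/55, 3/11, 19/55, 23/55, 31/55, 39/55, 47/55, 54/55, 1, 1]
j=0 picked index 0: u0 ∈ [0, 6/55)
j=1 picked index 1: u0 ∈ [1/110, 19/110)
j=2 picked index 1: u0 ∈ [-1/11, 4/55)
j=3 picked index 3: u0 ∈ [1/22, 13/110)
j=4 picked index 4: u0 ∈ [1/55, 9/55)
j=5 picked index 5: u0 ∈ [7/110, 23/110)
j=6 picked index 5: u0 ∈ [-2/55, 6/55)
j=7 picked index 6: u0 ∈ [1/110, 17/110)
j=8 picked index 7: u0 ∈ [3/55, 2/11)
j=9 picked index 7: u0 ∈ [-1/22, 9/110)
intersection: [7/110, 4/55)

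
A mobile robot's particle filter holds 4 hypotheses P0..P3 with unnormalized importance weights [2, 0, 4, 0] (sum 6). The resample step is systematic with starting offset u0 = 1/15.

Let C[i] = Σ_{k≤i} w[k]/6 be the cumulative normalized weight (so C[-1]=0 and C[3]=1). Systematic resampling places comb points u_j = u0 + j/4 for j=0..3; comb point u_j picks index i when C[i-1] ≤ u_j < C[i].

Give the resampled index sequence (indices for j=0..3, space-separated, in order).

0 0 2 2

C = [1/3, 1/3, 1, 1]
j=0: u_0=1/15 ∈ [0, 1/3) → index 0
j=1: u_1=19/60 ∈ [0, 1/3) → index 0
j=2: u_2=17/30 ∈ [1/3, 1) → index 2
j=3: u_3=49/60 ∈ [1/3, 1) → index 2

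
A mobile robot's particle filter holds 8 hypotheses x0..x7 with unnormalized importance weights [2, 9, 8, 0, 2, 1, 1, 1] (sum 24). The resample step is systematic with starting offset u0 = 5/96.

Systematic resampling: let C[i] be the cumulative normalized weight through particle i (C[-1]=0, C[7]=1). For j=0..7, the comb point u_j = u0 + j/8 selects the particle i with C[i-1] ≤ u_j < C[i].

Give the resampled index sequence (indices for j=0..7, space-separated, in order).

0 1 1 1 2 2 4 6

C = [1/12, 11/24, 19/24, 19/24, 7/8, 11/12, 23/24, 1]
j=0: u_0=5/96 ∈ [0, 1/12) → index 0
j=1: u_1=17/96 ∈ [1/12, 11/24) → index 1
j=2: u_2=29/96 ∈ [1/12, 11/24) → index 1
j=3: u_3=41/96 ∈ [1/12, 11/24) → index 1
j=4: u_4=53/96 ∈ [11/24, 19/24) → index 2
j=5: u_5=65/96 ∈ [11/24, 19/24) → index 2
j=6: u_6=77/96 ∈ [19/24, 7/8) → index 4
j=7: u_7=89/96 ∈ [11/12, 23/24) → index 6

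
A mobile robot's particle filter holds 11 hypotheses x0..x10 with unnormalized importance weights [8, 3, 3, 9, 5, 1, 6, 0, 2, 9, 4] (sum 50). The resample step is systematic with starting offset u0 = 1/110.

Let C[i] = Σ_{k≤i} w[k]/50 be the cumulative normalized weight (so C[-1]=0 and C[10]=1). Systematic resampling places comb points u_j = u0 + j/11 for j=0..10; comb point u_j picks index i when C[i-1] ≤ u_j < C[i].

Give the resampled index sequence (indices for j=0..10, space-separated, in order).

0 0 1 3 3 4 4 6 8 9 9

C = [4/25, 11/50, 7/25, 23/50, 14/25, 29/50, 7/10, 7/10, 37/50, 23/25, 1]
j=0: u_0=1/110 ∈ [0, 4/25) → index 0
j=1: u_1=1/10 ∈ [0, 4/25) → index 0
j=2: u_2=21/110 ∈ [4/25, 11/50) → index 1
j=3: u_3=31/110 ∈ [7/25, 23/50) → index 3
j=4: u_4=41/110 ∈ [7/25, 23/50) → index 3
j=5: u_5=51/110 ∈ [23/50, 14/25) → index 4
j=6: u_6=61/110 ∈ [23/50, 14/25) → index 4
j=7: u_7=71/110 ∈ [29/50, 7/10) → index 6
j=8: u_8=81/110 ∈ [7/10, 37/50) → index 8
j=9: u_9=91/110 ∈ [37/50, 23/25) → index 9
j=10: u_10=101/110 ∈ [37/50, 23/25) → index 9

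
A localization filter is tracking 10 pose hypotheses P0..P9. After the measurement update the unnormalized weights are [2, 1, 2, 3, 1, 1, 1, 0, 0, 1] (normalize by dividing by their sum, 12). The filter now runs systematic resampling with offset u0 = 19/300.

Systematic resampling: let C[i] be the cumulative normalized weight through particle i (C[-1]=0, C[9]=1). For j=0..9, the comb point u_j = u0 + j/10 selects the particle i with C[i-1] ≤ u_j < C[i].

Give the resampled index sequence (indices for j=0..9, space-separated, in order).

0 0 2 2 3 3 3 5 6 9

C = [1/6, 1/4, 5/12, 2/3, 3/4, 5/6, 11/12, 11/12, 11/12, 1]
j=0: u_0=19/300 ∈ [0, 1/6) → index 0
j=1: u_1=49/300 ∈ [0, 1/6) → index 0
j=2: u_2=79/300 ∈ [1/4, 5/12) → index 2
j=3: u_3=109/300 ∈ [1/4, 5/12) → index 2
j=4: u_4=139/300 ∈ [5/12, 2/3) → index 3
j=5: u_5=169/300 ∈ [5/12, 2/3) → index 3
j=6: u_6=199/300 ∈ [5/12, 2/3) → index 3
j=7: u_7=229/300 ∈ [3/4, 5/6) → index 5
j=8: u_8=259/300 ∈ [5/6, 11/12) → index 6
j=9: u_9=289/300 ∈ [11/12, 1) → index 9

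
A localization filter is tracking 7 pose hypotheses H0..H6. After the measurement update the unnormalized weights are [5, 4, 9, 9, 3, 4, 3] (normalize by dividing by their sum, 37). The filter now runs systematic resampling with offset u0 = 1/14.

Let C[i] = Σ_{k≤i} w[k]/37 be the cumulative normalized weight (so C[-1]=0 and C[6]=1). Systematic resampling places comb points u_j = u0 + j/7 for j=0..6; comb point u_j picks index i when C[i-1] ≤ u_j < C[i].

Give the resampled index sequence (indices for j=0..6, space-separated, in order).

C = [5/37, 9/37, 18/37, 27/37, 30/37, 34/37, 1]
j=0: u_0=1/14 ∈ [0, 5/37) → index 0
j=1: u_1=3/14 ∈ [5/37, 9/37) → index 1
j=2: u_2=5/14 ∈ [9/37, 18/37) → index 2
j=3: u_3=1/2 ∈ [18/37, 27/37) → index 3
j=4: u_4=9/14 ∈ [18/37, 27/37) → index 3
j=5: u_5=11/14 ∈ [27/37, 30/37) → index 4
j=6: u_6=13/14 ∈ [34/37, 1) → index 6

0 1 2 3 3 4 6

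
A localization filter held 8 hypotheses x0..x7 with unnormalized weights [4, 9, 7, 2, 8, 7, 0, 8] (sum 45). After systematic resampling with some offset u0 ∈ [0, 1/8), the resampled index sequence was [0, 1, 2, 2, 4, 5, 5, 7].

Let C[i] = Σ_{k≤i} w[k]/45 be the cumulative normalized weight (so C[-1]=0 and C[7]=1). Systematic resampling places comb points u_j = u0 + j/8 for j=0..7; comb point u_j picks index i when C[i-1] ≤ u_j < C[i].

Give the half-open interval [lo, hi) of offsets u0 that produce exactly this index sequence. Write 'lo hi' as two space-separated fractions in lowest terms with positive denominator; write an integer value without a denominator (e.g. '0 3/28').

C = [4/45, 13/45, 4/9, 22/45, 2/3, 37/45, 37/45, 1]
j=0 picked index 0: u0 ∈ [0, 4/45)
j=1 picked index 1: u0 ∈ [-13/360, 59/360)
j=2 picked index 2: u0 ∈ [7/180, 7/36)
j=3 picked index 2: u0 ∈ [-31/360, 5/72)
j=4 picked index 4: u0 ∈ [-1/90, 1/6)
j=5 picked index 5: u0 ∈ [1/24, 71/360)
j=6 picked index 5: u0 ∈ [-1/12, 13/180)
j=7 picked index 7: u0 ∈ [-19/360, 1/8)
intersection: [1/24, 5/72)

1/24 5/72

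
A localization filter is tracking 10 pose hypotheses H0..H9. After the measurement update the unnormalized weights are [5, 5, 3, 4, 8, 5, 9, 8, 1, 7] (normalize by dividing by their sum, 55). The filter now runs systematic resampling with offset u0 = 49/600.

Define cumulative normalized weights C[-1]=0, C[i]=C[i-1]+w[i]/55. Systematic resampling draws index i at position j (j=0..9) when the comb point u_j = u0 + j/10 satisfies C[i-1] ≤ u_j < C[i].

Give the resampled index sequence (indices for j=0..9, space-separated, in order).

0 1 3 4 5 6 6 7 9 9

C = [1/11, 2/11, 13/55, 17/55, 5/11, 6/11, 39/55, 47/55, 48/55, 1]
j=0: u_0=49/600 ∈ [0, 1/11) → index 0
j=1: u_1=109/600 ∈ [1/11, 2/11) → index 1
j=2: u_2=169/600 ∈ [13/55, 17/55) → index 3
j=3: u_3=229/600 ∈ [17/55, 5/11) → index 4
j=4: u_4=289/600 ∈ [5/11, 6/11) → index 5
j=5: u_5=349/600 ∈ [6/11, 39/55) → index 6
j=6: u_6=409/600 ∈ [6/11, 39/55) → index 6
j=7: u_7=469/600 ∈ [39/55, 47/55) → index 7
j=8: u_8=529/600 ∈ [48/55, 1) → index 9
j=9: u_9=589/600 ∈ [48/55, 1) → index 9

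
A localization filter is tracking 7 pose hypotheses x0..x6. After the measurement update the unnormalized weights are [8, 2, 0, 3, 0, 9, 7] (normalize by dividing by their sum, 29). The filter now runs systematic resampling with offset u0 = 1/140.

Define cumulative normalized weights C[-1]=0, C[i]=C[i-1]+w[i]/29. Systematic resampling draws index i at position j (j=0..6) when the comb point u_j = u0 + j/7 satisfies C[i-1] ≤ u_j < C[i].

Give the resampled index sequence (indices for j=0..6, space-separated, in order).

C = [8/29, 10/29, 10/29, 13/29, 13/29, 22/29, 1]
j=0: u_0=1/140 ∈ [0, 8/29) → index 0
j=1: u_1=3/20 ∈ [0, 8/29) → index 0
j=2: u_2=41/140 ∈ [8/29, 10/29) → index 1
j=3: u_3=61/140 ∈ [10/29, 13/29) → index 3
j=4: u_4=81/140 ∈ [13/29, 22/29) → index 5
j=5: u_5=101/140 ∈ [13/29, 22/29) → index 5
j=6: u_6=121/140 ∈ [22/29, 1) → index 6

0 0 1 3 5 5 6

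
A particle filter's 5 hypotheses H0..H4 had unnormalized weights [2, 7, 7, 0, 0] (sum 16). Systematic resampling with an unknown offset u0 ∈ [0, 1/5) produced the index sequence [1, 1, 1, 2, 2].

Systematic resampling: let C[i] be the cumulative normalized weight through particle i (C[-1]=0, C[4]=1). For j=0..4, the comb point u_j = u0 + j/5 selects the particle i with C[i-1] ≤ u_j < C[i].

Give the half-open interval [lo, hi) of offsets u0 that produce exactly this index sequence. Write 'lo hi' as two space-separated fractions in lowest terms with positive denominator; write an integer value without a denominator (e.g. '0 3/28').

1/8 13/80

C = [1/8, 9/16, 1, 1, 1]
j=0 picked index 1: u0 ∈ [1/8, 9/16)
j=1 picked index 1: u0 ∈ [-3/40, 29/80)
j=2 picked index 1: u0 ∈ [-11/40, 13/80)
j=3 picked index 2: u0 ∈ [-3/80, 2/5)
j=4 picked index 2: u0 ∈ [-19/80, 1/5)
intersection: [1/8, 13/80)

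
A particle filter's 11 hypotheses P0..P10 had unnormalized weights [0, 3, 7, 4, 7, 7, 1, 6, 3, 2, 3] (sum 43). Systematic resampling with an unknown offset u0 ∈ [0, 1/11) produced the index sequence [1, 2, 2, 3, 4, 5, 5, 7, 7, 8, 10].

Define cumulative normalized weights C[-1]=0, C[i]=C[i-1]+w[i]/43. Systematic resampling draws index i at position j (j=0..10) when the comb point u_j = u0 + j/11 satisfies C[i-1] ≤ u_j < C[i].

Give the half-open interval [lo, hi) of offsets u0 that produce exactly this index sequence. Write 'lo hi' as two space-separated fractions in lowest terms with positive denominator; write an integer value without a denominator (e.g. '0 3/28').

18/473 24/473

C = [0, 3/43, 10/43, 14/43, 21/43, 28/43, 29/43, 35/43, 38/43, 40/43, 1]
j=0 picked index 1: u0 ∈ [0, 3/43)
j=1 picked index 2: u0 ∈ [-10/473, 67/473)
j=2 picked index 2: u0 ∈ [-53/473, 24/473)
j=3 picked index 3: u0 ∈ [-19/473, 25/473)
j=4 picked index 4: u0 ∈ [-18/473, 59/473)
j=5 picked index 5: u0 ∈ [16/473, 93/473)
j=6 picked index 5: u0 ∈ [-27/473, 50/473)
j=7 picked index 7: u0 ∈ [18/473, 84/473)
j=8 picked index 7: u0 ∈ [-25/473, 41/473)
j=9 picked index 8: u0 ∈ [-2/473, 31/473)
j=10 picked index 10: u0 ∈ [10/473, 1/11)
intersection: [18/473, 24/473)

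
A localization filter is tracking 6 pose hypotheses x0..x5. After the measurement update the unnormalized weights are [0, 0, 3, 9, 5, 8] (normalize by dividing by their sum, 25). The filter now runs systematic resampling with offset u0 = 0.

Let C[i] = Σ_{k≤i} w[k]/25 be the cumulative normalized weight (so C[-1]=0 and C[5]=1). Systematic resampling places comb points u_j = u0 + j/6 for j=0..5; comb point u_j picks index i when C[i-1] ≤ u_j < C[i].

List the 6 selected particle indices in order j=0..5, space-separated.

2 3 3 4 4 5

C = [0, 0, 3/25, 12/25, 17/25, 1]
j=0: u_0=0 ∈ [0, 3/25) → index 2
j=1: u_1=1/6 ∈ [3/25, 12/25) → index 3
j=2: u_2=1/3 ∈ [3/25, 12/25) → index 3
j=3: u_3=1/2 ∈ [12/25, 17/25) → index 4
j=4: u_4=2/3 ∈ [12/25, 17/25) → index 4
j=5: u_5=5/6 ∈ [17/25, 1) → index 5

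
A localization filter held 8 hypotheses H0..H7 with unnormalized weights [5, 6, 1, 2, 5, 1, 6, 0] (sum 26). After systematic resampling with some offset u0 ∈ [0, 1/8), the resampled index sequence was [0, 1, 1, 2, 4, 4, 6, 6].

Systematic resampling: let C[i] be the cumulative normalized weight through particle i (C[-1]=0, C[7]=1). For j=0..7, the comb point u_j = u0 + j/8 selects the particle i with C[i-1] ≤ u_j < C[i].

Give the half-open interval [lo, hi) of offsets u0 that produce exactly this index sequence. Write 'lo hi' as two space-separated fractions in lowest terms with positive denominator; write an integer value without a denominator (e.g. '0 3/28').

7/104 9/104

C = [5/26, 11/26, 6/13, 7/13, 19/26, 10/13, 1, 1]
j=0 picked index 0: u0 ∈ [0, 5/26)
j=1 picked index 1: u0 ∈ [7/104, 31/104)
j=2 picked index 1: u0 ∈ [-3/52, 9/52)
j=3 picked index 2: u0 ∈ [5/104, 9/104)
j=4 picked index 4: u0 ∈ [1/26, 3/13)
j=5 picked index 4: u0 ∈ [-9/104, 11/104)
j=6 picked index 6: u0 ∈ [1/52, 1/4)
j=7 picked index 6: u0 ∈ [-11/104, 1/8)
intersection: [7/104, 9/104)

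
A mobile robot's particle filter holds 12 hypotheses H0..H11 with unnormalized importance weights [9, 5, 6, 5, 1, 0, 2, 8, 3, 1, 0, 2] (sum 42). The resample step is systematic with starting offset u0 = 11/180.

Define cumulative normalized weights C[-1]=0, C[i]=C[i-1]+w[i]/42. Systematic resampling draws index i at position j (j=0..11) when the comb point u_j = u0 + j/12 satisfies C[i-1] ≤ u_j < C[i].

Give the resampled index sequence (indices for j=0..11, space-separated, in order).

C = [3/14, 1/3, 10/21, 25/42, 13/21, 13/21, 2/3, 6/7, 13/14, 20/21, 20/21, 1]
j=0: u_0=11/180 ∈ [0, 3/14) → index 0
j=1: u_1=13/90 ∈ [0, 3/14) → index 0
j=2: u_2=41/180 ∈ [3/14, 1/3) → index 1
j=3: u_3=14/45 ∈ [3/14, 1/3) → index 1
j=4: u_4=71/180 ∈ [1/3, 10/21) → index 2
j=5: u_5=43/90 ∈ [10/21, 25/42) → index 3
j=6: u_6=101/180 ∈ [10/21, 25/42) → index 3
j=7: u_7=29/45 ∈ [13/21, 2/3) → index 6
j=8: u_8=131/180 ∈ [2/3, 6/7) → index 7
j=9: u_9=73/90 ∈ [2/3, 6/7) → index 7
j=10: u_10=161/180 ∈ [6/7, 13/14) → index 8
j=11: u_11=44/45 ∈ [20/21, 1) → index 11

0 0 1 1 2 3 3 6 7 7 8 11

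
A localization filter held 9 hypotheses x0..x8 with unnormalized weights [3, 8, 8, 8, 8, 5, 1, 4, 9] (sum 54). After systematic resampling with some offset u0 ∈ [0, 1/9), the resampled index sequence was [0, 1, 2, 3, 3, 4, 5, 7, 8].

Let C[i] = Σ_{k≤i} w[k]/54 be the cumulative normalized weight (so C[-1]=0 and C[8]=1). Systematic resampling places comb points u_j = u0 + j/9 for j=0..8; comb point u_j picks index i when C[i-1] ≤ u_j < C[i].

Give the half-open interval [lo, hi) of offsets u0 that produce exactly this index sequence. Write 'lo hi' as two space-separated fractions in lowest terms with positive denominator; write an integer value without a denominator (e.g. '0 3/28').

C = [1/18, 11/54, 19/54, 1/2, 35/54, 20/27, 41/54, 5/6, 1]
j=0 picked index 0: u0 ∈ [0, 1/18)
j=1 picked index 1: u0 ∈ [-1/18, 5/54)
j=2 picked index 2: u0 ∈ [-1/54, 7/54)
j=3 picked index 3: u0 ∈ [1/54, 1/6)
j=4 picked index 3: u0 ∈ [-5/54, 1/18)
j=5 picked index 4: u0 ∈ [-1/18, 5/54)
j=6 picked index 5: u0 ∈ [-1/54, 2/27)
j=7 picked index 7: u0 ∈ [-1/54, 1/18)
j=8 picked index 8: u0 ∈ [-1/18, 1/9)
intersection: [1/54, 1/18)

1/54 1/18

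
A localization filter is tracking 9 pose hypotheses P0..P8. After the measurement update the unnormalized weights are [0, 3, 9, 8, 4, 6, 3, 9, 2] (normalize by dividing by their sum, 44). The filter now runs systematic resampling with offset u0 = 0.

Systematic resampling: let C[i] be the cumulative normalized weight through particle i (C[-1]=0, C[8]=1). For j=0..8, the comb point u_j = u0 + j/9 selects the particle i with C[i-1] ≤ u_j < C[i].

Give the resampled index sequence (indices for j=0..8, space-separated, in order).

C = [0, 3/44, 3/11, 5/11, 6/11, 15/22, 3/4, 21/22, 1]
j=0: u_0=0 ∈ [0, 3/44) → index 1
j=1: u_1=1/9 ∈ [3/44, 3/11) → index 2
j=2: u_2=2/9 ∈ [3/44, 3/11) → index 2
j=3: u_3=1/3 ∈ [3/11, 5/11) → index 3
j=4: u_4=4/9 ∈ [3/11, 5/11) → index 3
j=5: u_5=5/9 ∈ [6/11, 15/22) → index 5
j=6: u_6=2/3 ∈ [6/11, 15/22) → index 5
j=7: u_7=7/9 ∈ [3/4, 21/22) → index 7
j=8: u_8=8/9 ∈ [3/4, 21/22) → index 7

1 2 2 3 3 5 5 7 7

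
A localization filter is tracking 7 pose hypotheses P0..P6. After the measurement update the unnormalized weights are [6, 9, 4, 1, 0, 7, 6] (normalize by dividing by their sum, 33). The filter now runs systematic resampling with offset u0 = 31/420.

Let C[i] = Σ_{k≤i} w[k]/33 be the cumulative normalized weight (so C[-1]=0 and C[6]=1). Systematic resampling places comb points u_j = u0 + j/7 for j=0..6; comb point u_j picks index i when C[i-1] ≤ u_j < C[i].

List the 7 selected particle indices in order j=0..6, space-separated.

0 1 1 2 5 5 6

C = [2/11, 5/11, 19/33, 20/33, 20/33, 9/11, 1]
j=0: u_0=31/420 ∈ [0, 2/11) → index 0
j=1: u_1=13/60 ∈ [2/11, 5/11) → index 1
j=2: u_2=151/420 ∈ [2/11, 5/11) → index 1
j=3: u_3=211/420 ∈ [5/11, 19/33) → index 2
j=4: u_4=271/420 ∈ [20/33, 9/11) → index 5
j=5: u_5=331/420 ∈ [20/33, 9/11) → index 5
j=6: u_6=391/420 ∈ [9/11, 1) → index 6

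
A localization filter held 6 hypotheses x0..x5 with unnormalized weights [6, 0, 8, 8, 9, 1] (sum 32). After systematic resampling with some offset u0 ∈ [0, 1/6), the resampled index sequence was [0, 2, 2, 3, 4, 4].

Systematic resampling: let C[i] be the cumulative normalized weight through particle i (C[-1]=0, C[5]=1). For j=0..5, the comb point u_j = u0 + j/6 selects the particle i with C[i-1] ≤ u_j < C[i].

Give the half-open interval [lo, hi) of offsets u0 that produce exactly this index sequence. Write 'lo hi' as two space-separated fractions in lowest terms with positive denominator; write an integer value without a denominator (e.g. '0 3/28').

C = [3/16, 3/16, 7/16, 11/16, 31/32, 1]
j=0 picked index 0: u0 ∈ [0, 3/16)
j=1 picked index 2: u0 ∈ [1/48, 13/48)
j=2 picked index 2: u0 ∈ [-7/48, 5/48)
j=3 picked index 3: u0 ∈ [-1/16, 3/16)
j=4 picked index 4: u0 ∈ [1/48, 29/96)
j=5 picked index 4: u0 ∈ [-7/48, 13/96)
intersection: [1/48, 5/48)

1/48 5/48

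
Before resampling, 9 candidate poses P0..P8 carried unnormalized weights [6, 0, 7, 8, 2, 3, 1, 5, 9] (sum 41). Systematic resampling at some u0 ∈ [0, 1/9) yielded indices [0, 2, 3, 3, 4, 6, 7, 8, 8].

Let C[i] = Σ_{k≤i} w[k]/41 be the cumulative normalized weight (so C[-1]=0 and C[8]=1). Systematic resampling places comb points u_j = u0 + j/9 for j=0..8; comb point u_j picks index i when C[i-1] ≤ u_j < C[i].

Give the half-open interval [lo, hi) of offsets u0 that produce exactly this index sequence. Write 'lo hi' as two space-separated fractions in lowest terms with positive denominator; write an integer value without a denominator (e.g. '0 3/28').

C = [6/41, 6/41, 13/41, 21/41, 23/41, 26/41, 27/41, 32/41, 1]
j=0 picked index 0: u0 ∈ [0, 6/41)
j=1 picked index 2: u0 ∈ [13/369, 76/369)
j=2 picked index 3: u0 ∈ [35/369, 107/369)
j=3 picked index 3: u0 ∈ [-2/123, 22/123)
j=4 picked index 4: u0 ∈ [25/369, 43/369)
j=5 picked index 6: u0 ∈ [29/369, 38/369)
j=6 picked index 7: u0 ∈ [-1/123, 14/123)
j=7 picked index 8: u0 ∈ [1/369, 2/9)
j=8 picked index 8: u0 ∈ [-40/369, 1/9)
intersection: [35/369, 38/369)

35/369 38/369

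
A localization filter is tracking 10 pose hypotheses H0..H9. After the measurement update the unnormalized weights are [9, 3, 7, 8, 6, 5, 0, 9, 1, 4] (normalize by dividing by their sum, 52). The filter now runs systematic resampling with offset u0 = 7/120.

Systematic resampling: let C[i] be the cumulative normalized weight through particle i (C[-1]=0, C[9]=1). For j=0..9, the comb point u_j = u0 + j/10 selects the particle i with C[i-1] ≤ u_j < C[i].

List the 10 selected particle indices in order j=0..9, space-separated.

C = [9/52, 3/13, 19/52, 27/52, 33/52, 19/26, 19/26, 47/52, 12/13, 1]
j=0: u_0=7/120 ∈ [0, 9/52) → index 0
j=1: u_1=19/120 ∈ [0, 9/52) → index 0
j=2: u_2=31/120 ∈ [3/13, 19/52) → index 2
j=3: u_3=43/120 ∈ [3/13, 19/52) → index 2
j=4: u_4=11/24 ∈ [19/52, 27/52) → index 3
j=5: u_5=67/120 ∈ [27/52, 33/52) → index 4
j=6: u_6=79/120 ∈ [33/52, 19/26) → index 5
j=7: u_7=91/120 ∈ [19/26, 47/52) → index 7
j=8: u_8=103/120 ∈ [19/26, 47/52) → index 7
j=9: u_9=23/24 ∈ [12/13, 1) → index 9

0 0 2 2 3 4 5 7 7 9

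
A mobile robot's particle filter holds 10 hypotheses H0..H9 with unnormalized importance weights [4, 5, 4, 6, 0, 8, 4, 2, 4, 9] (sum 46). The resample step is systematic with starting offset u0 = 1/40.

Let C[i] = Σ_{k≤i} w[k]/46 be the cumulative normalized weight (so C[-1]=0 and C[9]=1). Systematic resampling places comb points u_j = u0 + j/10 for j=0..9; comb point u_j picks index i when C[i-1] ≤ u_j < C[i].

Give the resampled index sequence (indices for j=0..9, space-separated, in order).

C = [2/23, 9/46, 13/46, 19/46, 19/46, 27/46, 31/46, 33/46, 37/46, 1]
j=0: u_0=1/40 ∈ [0, 2/23) → index 0
j=1: u_1=1/8 ∈ [2/23, 9/46) → index 1
j=2: u_2=9/40 ∈ [9/46, 13/46) → index 2
j=3: u_3=13/40 ∈ [13/46, 19/46) → index 3
j=4: u_4=17/40 ∈ [19/46, 27/46) → index 5
j=5: u_5=21/40 ∈ [19/46, 27/46) → index 5
j=6: u_6=5/8 ∈ [27/46, 31/46) → index 6
j=7: u_7=29/40 ∈ [33/46, 37/46) → index 8
j=8: u_8=33/40 ∈ [37/46, 1) → index 9
j=9: u_9=37/40 ∈ [37/46, 1) → index 9

0 1 2 3 5 5 6 8 9 9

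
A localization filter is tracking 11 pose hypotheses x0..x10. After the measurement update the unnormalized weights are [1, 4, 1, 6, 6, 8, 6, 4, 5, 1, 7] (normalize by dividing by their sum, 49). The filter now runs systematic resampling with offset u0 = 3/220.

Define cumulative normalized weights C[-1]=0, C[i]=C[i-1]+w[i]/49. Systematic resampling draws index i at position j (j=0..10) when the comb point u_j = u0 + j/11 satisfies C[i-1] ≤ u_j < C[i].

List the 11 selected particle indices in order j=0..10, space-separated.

C = [1/49, 5/49, 6/49, 12/49, 18/49, 26/49, 32/49, 36/49, 41/49, 6/7, 1]
j=0: u_0=3/220 ∈ [0, 1/49) → index 0
j=1: u_1=23/220 ∈ [5/49, 6/49) → index 2
j=2: u_2=43/220 ∈ [6/49, 12/49) → index 3
j=3: u_3=63/220 ∈ [12/49, 18/49) → index 4
j=4: u_4=83/220 ∈ [18/49, 26/49) → index 5
j=5: u_5=103/220 ∈ [18/49, 26/49) → index 5
j=6: u_6=123/220 ∈ [26/49, 32/49) → index 6
j=7: u_7=13/20 ∈ [26/49, 32/49) → index 6
j=8: u_8=163/220 ∈ [36/49, 41/49) → index 8
j=9: u_9=183/220 ∈ [36/49, 41/49) → index 8
j=10: u_10=203/220 ∈ [6/7, 1) → index 10

0 2 3 4 5 5 6 6 8 8 10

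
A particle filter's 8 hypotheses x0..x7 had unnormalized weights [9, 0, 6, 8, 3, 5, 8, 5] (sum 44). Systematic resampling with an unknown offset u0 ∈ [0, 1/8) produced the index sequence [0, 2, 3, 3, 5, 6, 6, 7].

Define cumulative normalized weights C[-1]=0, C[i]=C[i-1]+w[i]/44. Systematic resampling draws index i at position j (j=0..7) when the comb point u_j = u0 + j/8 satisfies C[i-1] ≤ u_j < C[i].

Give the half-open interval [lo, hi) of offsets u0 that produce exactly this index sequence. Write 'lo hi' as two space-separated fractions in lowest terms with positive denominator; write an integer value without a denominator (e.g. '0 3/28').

C = [9/44, 9/44, 15/44, 23/44, 13/22, 31/44, 39/44, 1]
j=0 picked index 0: u0 ∈ [0, 9/44)
j=1 picked index 2: u0 ∈ [7/88, 19/88)
j=2 picked index 3: u0 ∈ [1/11, 3/11)
j=3 picked index 3: u0 ∈ [-3/88, 13/88)
j=4 picked index 5: u0 ∈ [1/11, 9/44)
j=5 picked index 6: u0 ∈ [7/88, 23/88)
j=6 picked index 6: u0 ∈ [-1/22, 3/22)
j=7 picked index 7: u0 ∈ [1/88, 1/8)
intersection: [1/11, 1/8)

1/11 1/8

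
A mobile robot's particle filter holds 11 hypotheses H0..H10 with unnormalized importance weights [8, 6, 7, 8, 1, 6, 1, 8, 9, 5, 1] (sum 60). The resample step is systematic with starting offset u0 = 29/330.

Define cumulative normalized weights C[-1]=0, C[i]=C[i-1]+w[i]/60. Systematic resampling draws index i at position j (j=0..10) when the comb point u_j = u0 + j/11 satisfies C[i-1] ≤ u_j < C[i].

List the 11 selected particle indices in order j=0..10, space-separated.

C = [2/15, 7/30, 7/20, 29/60, 1/2, 3/5, 37/60, 3/4, 9/10, 59/60, 1]
j=0: u_0=29/330 ∈ [0, 2/15) → index 0
j=1: u_1=59/330 ∈ [2/15, 7/30) → index 1
j=2: u_2=89/330 ∈ [7/30, 7/20) → index 2
j=3: u_3=119/330 ∈ [7/20, 29/60) → index 3
j=4: u_4=149/330 ∈ [7/20, 29/60) → index 3
j=5: u_5=179/330 ∈ [1/2, 3/5) → index 5
j=6: u_6=19/30 ∈ [37/60, 3/4) → index 7
j=7: u_7=239/330 ∈ [37/60, 3/4) → index 7
j=8: u_8=269/330 ∈ [3/4, 9/10) → index 8
j=9: u_9=299/330 ∈ [9/10, 59/60) → index 9
j=10: u_10=329/330 ∈ [59/60, 1) → index 10

0 1 2 3 3 5 7 7 8 9 10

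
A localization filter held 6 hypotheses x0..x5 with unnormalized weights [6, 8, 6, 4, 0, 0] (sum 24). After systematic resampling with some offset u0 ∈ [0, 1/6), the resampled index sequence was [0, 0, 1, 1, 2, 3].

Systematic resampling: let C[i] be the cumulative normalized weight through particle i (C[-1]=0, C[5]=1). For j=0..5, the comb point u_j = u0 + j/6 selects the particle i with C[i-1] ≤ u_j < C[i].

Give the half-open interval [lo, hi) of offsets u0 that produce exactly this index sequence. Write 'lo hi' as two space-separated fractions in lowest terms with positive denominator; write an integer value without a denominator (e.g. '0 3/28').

C = [1/4, 7/12, 5/6, 1, 1, 1]
j=0 picked index 0: u0 ∈ [0, 1/4)
j=1 picked index 0: u0 ∈ [-1/6, 1/12)
j=2 picked index 1: u0 ∈ [-1/12, 1/4)
j=3 picked index 1: u0 ∈ [-1/4, 1/12)
j=4 picked index 2: u0 ∈ [-1/12, 1/6)
j=5 picked index 3: u0 ∈ [0, 1/6)
intersection: [0, 1/12)

0 1/12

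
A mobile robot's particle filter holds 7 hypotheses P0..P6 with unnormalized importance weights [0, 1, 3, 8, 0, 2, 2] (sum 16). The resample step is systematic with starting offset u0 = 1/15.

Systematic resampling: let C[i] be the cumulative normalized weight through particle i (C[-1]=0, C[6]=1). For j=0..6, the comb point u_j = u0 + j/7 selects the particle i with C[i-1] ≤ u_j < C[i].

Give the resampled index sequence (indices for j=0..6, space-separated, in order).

2 2 3 3 3 5 6

C = [0, 1/16, 1/4, 3/4, 3/4, 7/8, 1]
j=0: u_0=1/15 ∈ [1/16, 1/4) → index 2
j=1: u_1=22/105 ∈ [1/16, 1/4) → index 2
j=2: u_2=37/105 ∈ [1/4, 3/4) → index 3
j=3: u_3=52/105 ∈ [1/4, 3/4) → index 3
j=4: u_4=67/105 ∈ [1/4, 3/4) → index 3
j=5: u_5=82/105 ∈ [3/4, 7/8) → index 5
j=6: u_6=97/105 ∈ [7/8, 1) → index 6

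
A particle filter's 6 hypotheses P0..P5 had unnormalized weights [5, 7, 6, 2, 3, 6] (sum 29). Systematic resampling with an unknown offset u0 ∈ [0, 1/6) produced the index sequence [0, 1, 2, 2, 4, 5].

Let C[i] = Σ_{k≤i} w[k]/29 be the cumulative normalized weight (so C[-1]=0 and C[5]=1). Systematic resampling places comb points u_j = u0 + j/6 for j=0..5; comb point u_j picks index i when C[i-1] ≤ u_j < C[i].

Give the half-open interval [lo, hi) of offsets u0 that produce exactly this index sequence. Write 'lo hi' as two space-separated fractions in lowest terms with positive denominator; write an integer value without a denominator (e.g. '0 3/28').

7/87 7/58

C = [5/29, 12/29, 18/29, 20/29, 23/29, 1]
j=0 picked index 0: u0 ∈ [0, 5/29)
j=1 picked index 1: u0 ∈ [1/174, 43/174)
j=2 picked index 2: u0 ∈ [7/87, 25/87)
j=3 picked index 2: u0 ∈ [-5/58, 7/58)
j=4 picked index 4: u0 ∈ [2/87, 11/87)
j=5 picked index 5: u0 ∈ [-7/174, 1/6)
intersection: [7/87, 7/58)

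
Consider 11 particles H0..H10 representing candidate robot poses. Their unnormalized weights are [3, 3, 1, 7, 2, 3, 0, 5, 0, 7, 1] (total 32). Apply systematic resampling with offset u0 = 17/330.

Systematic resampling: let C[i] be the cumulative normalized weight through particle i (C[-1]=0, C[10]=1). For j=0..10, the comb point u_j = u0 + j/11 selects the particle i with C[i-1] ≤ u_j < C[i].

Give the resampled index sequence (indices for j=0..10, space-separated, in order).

0 1 3 3 3 5 7 7 9 9 9

C = [3/32, 3/16, 7/32, 7/16, 1/2, 19/32, 19/32, 3/4, 3/4, 31/32, 1]
j=0: u_0=17/330 ∈ [0, 3/32) → index 0
j=1: u_1=47/330 ∈ [3/32, 3/16) → index 1
j=2: u_2=7/30 ∈ [7/32, 7/16) → index 3
j=3: u_3=107/330 ∈ [7/32, 7/16) → index 3
j=4: u_4=137/330 ∈ [7/32, 7/16) → index 3
j=5: u_5=167/330 ∈ [1/2, 19/32) → index 5
j=6: u_6=197/330 ∈ [19/32, 3/4) → index 7
j=7: u_7=227/330 ∈ [19/32, 3/4) → index 7
j=8: u_8=257/330 ∈ [3/4, 31/32) → index 9
j=9: u_9=287/330 ∈ [3/4, 31/32) → index 9
j=10: u_10=317/330 ∈ [3/4, 31/32) → index 9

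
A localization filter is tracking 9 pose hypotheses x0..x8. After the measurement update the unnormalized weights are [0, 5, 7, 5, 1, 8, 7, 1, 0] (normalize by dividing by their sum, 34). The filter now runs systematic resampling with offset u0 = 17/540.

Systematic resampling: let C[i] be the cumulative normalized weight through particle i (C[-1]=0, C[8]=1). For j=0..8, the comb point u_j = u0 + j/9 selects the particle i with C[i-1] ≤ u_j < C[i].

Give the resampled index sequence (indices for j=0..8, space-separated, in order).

1 1 2 3 3 5 5 6 6

C = [0, 5/34, 6/17, 1/2, 9/17, 13/17, 33/34, 1, 1]
j=0: u_0=17/540 ∈ [0, 5/34) → index 1
j=1: u_1=77/540 ∈ [0, 5/34) → index 1
j=2: u_2=137/540 ∈ [5/34, 6/17) → index 2
j=3: u_3=197/540 ∈ [6/17, 1/2) → index 3
j=4: u_4=257/540 ∈ [6/17, 1/2) → index 3
j=5: u_5=317/540 ∈ [9/17, 13/17) → index 5
j=6: u_6=377/540 ∈ [9/17, 13/17) → index 5
j=7: u_7=437/540 ∈ [13/17, 33/34) → index 6
j=8: u_8=497/540 ∈ [13/17, 33/34) → index 6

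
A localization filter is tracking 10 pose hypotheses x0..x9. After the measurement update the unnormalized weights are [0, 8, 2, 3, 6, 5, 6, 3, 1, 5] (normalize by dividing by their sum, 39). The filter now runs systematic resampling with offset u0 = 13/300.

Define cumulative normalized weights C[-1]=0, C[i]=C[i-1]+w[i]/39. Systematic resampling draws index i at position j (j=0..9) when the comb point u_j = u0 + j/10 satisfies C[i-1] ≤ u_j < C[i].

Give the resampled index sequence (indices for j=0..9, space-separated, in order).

1 1 2 4 4 5 6 6 7 9

C = [0, 8/39, 10/39, 1/3, 19/39, 8/13, 10/13, 11/13, 34/39, 1]
j=0: u_0=13/300 ∈ [0, 8/39) → index 1
j=1: u_1=43/300 ∈ [0, 8/39) → index 1
j=2: u_2=73/300 ∈ [8/39, 10/39) → index 2
j=3: u_3=103/300 ∈ [1/3, 19/39) → index 4
j=4: u_4=133/300 ∈ [1/3, 19/39) → index 4
j=5: u_5=163/300 ∈ [19/39, 8/13) → index 5
j=6: u_6=193/300 ∈ [8/13, 10/13) → index 6
j=7: u_7=223/300 ∈ [8/13, 10/13) → index 6
j=8: u_8=253/300 ∈ [10/13, 11/13) → index 7
j=9: u_9=283/300 ∈ [34/39, 1) → index 9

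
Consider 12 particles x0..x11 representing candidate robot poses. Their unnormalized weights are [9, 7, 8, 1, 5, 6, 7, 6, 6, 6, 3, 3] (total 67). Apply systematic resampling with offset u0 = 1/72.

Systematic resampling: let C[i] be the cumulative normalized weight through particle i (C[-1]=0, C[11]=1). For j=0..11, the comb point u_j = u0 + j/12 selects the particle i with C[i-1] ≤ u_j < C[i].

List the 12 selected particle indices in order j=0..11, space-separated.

0 0 1 2 2 4 5 6 7 8 9 10

C = [9/67, 16/67, 24/67, 25/67, 30/67, 36/67, 43/67, 49/67, 55/67, 61/67, 64/67, 1]
j=0: u_0=1/72 ∈ [0, 9/67) → index 0
j=1: u_1=7/72 ∈ [0, 9/67) → index 0
j=2: u_2=13/72 ∈ [9/67, 16/67) → index 1
j=3: u_3=19/72 ∈ [16/67, 24/67) → index 2
j=4: u_4=25/72 ∈ [16/67, 24/67) → index 2
j=5: u_5=31/72 ∈ [25/67, 30/67) → index 4
j=6: u_6=37/72 ∈ [30/67, 36/67) → index 5
j=7: u_7=43/72 ∈ [36/67, 43/67) → index 6
j=8: u_8=49/72 ∈ [43/67, 49/67) → index 7
j=9: u_9=55/72 ∈ [49/67, 55/67) → index 8
j=10: u_10=61/72 ∈ [55/67, 61/67) → index 9
j=11: u_11=67/72 ∈ [61/67, 64/67) → index 10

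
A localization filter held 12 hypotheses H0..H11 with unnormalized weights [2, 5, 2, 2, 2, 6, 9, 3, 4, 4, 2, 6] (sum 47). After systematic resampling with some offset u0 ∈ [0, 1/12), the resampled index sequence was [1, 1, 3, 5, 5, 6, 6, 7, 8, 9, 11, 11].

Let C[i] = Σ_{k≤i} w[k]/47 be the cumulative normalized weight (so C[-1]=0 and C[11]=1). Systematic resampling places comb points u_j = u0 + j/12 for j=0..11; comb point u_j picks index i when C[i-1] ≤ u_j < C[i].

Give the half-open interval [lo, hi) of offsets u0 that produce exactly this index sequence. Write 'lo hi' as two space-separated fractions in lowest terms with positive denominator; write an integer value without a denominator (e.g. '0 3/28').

2/47 37/564

C = [2/47, 7/47, 9/47, 11/47, 13/47, 19/47, 28/47, 31/47, 35/47, 39/47, 41/47, 1]
j=0 picked index 1: u0 ∈ [2/47, 7/47)
j=1 picked index 1: u0 ∈ [-23/564, 37/564)
j=2 picked index 3: u0 ∈ [7/282, 19/282)
j=3 picked index 5: u0 ∈ [5/188, 29/188)
j=4 picked index 5: u0 ∈ [-8/141, 10/141)
j=5 picked index 6: u0 ∈ [-7/564, 101/564)
j=6 picked index 6: u0 ∈ [-9/94, 9/94)
j=7 picked index 7: u0 ∈ [7/564, 43/564)
j=8 picked index 8: u0 ∈ [-1/141, 11/141)
j=9 picked index 9: u0 ∈ [-1/188, 15/188)
j=10 picked index 11: u0 ∈ [11/282, 1/6)
j=11 picked index 11: u0 ∈ [-25/564, 1/12)
intersection: [2/47, 37/564)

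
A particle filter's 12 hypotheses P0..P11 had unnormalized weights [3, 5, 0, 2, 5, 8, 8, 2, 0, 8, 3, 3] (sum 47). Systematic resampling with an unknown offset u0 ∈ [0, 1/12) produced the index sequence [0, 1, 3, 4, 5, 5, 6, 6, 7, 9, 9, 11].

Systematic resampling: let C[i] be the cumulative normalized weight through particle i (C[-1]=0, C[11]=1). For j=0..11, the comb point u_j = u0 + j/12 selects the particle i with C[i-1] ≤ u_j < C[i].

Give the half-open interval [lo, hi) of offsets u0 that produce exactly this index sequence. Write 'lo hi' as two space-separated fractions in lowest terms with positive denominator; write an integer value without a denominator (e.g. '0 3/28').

C = [3/47, 8/47, 8/47, 10/47, 15/47, 23/47, 31/47, 33/47, 33/47, 41/47, 44/47, 1]
j=0 picked index 0: u0 ∈ [0, 3/47)
j=1 picked index 1: u0 ∈ [-11/564, 49/564)
j=2 picked index 3: u0 ∈ [1/282, 13/282)
j=3 picked index 4: u0 ∈ [-7/188, 13/188)
j=4 picked index 5: u0 ∈ [-2/141, 22/141)
j=5 picked index 5: u0 ∈ [-55/564, 41/564)
j=6 picked index 6: u0 ∈ [-1/94, 15/94)
j=7 picked index 6: u0 ∈ [-53/564, 43/564)
j=8 picked index 7: u0 ∈ [-1/141, 5/141)
j=9 picked index 9: u0 ∈ [-9/188, 23/188)
j=10 picked index 9: u0 ∈ [-37/282, 11/282)
j=11 picked index 11: u0 ∈ [11/564, 1/12)
intersection: [11/564, 5/141)

11/564 5/141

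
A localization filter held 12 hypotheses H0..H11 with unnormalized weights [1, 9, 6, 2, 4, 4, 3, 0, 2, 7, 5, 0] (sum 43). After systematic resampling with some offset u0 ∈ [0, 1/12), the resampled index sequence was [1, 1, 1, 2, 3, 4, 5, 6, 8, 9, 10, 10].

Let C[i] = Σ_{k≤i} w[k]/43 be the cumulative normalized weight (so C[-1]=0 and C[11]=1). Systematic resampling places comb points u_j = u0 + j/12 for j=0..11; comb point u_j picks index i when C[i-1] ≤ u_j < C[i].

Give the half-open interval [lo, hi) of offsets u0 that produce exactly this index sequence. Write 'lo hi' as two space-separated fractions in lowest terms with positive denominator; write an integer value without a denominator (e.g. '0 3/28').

C = [1/43, 10/43, 16/43, 18/43, 22/43, 26/43, 29/43, 29/43, 31/43, 38/43, 1, 1]
j=0 picked index 1: u0 ∈ [1/43, 10/43)
j=1 picked index 1: u0 ∈ [-31/516, 77/516)
j=2 picked index 1: u0 ∈ [-37/258, 17/258)
j=3 picked index 2: u0 ∈ [-3/172, 21/172)
j=4 picked index 3: u0 ∈ [5/129, 11/129)
j=5 picked index 4: u0 ∈ [1/516, 49/516)
j=6 picked index 5: u0 ∈ [1/86, 9/86)
j=7 picked index 6: u0 ∈ [11/516, 47/516)
j=8 picked index 8: u0 ∈ [1/129, 7/129)
j=9 picked index 9: u0 ∈ [-5/172, 23/172)
j=10 picked index 10: u0 ∈ [13/258, 1/6)
j=11 picked index 10: u0 ∈ [-17/516, 1/12)
intersection: [13/258, 7/129)

13/258 7/129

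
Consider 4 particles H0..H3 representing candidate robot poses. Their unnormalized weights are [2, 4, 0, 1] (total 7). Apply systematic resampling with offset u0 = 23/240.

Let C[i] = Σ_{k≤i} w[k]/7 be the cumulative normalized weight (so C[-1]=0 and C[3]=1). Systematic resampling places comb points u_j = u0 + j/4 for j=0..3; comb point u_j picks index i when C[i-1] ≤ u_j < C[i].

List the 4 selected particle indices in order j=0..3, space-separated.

C = [2/7, 6/7, 6/7, 1]
j=0: u_0=23/240 ∈ [0, 2/7) → index 0
j=1: u_1=83/240 ∈ [2/7, 6/7) → index 1
j=2: u_2=143/240 ∈ [2/7, 6/7) → index 1
j=3: u_3=203/240 ∈ [2/7, 6/7) → index 1

0 1 1 1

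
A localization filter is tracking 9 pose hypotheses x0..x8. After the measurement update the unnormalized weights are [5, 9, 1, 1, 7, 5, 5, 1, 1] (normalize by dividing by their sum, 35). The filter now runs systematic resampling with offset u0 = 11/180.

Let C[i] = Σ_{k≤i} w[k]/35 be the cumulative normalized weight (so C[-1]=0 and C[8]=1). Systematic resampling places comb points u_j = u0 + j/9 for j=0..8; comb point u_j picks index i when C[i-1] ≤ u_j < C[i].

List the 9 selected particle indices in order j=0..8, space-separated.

0 1 1 1 4 4 5 6 7

C = [1/7, 2/5, 3/7, 16/35, 23/35, 4/5, 33/35, 34/35, 1]
j=0: u_0=11/180 ∈ [0, 1/7) → index 0
j=1: u_1=31/180 ∈ [1/7, 2/5) → index 1
j=2: u_2=17/60 ∈ [1/7, 2/5) → index 1
j=3: u_3=71/180 ∈ [1/7, 2/5) → index 1
j=4: u_4=91/180 ∈ [16/35, 23/35) → index 4
j=5: u_5=37/60 ∈ [16/35, 23/35) → index 4
j=6: u_6=131/180 ∈ [23/35, 4/5) → index 5
j=7: u_7=151/180 ∈ [4/5, 33/35) → index 6
j=8: u_8=19/20 ∈ [33/35, 34/35) → index 7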